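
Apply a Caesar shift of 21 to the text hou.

cjp

h(7): 7+21=28≡2 → c
o(14): 14+21=35≡9 → j
u(20): 20+21=41≡15 → p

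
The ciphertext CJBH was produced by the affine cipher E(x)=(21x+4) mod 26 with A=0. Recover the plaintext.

The inverse of 21 mod 26 is 5, since 21·5=105≡1. Apply D(y)=5·(y−4) mod 26:
C(2): 5·(2−4)=-10≡16 → Q
J(9): 5·(9−4)=25 → Z
B(1): 5·(1−4)=-15≡11 → L
H(7): 5·(7−4)=15 → P

QZLP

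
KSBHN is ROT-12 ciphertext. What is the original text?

YGPVB

K(10): 10−12=-2≡24 → Y
S(18): 18−12=6 → G
B(1): 1−12=-11≡15 → P
H(7): 7−12=-5≡21 → V
N(13): 13−12=1 → B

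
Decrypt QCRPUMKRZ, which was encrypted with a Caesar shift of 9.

Q(16): 16−9=7 → H
C(2): 2−9=-7≡19 → T
R(17): 17−9=8 → I
P(15): 15−9=6 → G
U(20): 20−9=11 → L
M(12): 12−9=3 → D
K(10): 10−9=1 → B
R(17): 17−9=8 → I
Z(25): 25−9=16 → Q

HTIGLDBIQ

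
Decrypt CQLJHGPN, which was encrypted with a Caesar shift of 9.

C(2): 2−9=-7≡19 → T
Q(16): 16−9=7 → H
L(11): 11−9=2 → C
J(9): 9−9=0 → A
H(7): 7−9=-2≡24 → Y
G(6): 6−9=-3≡23 → X
P(15): 15−9=6 → G
N(13): 13−9=4 → E

THCAYXGE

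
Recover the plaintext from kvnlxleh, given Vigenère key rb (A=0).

Repeat the key across the ciphertext: rbrbrbrb
k(10)−r(17): -7≡19 → t
v(21)−b(1): 20 → u
n(13)−r(17): -4≡22 → w
l(11)−b(1): 10 → k
x(23)−r(17): 6 → g
l(11)−b(1): 10 → k
e(4)−r(17): -13≡13 → n
h(7)−b(1): 6 → g

tuwkgkng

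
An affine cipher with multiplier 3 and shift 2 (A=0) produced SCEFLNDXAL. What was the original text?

OASBDVJHID

The inverse of 3 mod 26 is 9, since 3·9=27≡1. Apply D(y)=9·(y−2) mod 26:
S(18): 9·(18−2)=144≡14 → O
C(2): 9·(2−2)=0 → A
E(4): 9·(4−2)=18 → S
F(5): 9·(5−2)=27≡1 → B
L(11): 9·(11−2)=81≡3 → D
N(13): 9·(13−2)=99≡21 → V
D(3): 9·(3−2)=9 → J
X(23): 9·(23−2)=189≡7 → H
A(0): 9·(0−2)=-18≡8 → I
L(11): 9·(11−2)=81≡3 → D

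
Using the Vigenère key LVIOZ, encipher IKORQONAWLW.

Repeat the key across the message: LVIOZLVIOZL
I(8)+L(11): 19 → T
K(10)+V(21): 31≡5 → F
O(14)+I(8): 22 → W
R(17)+O(14): 31≡5 → F
Q(16)+Z(25): 41≡15 → P
O(14)+L(11): 25 → Z
N(13)+V(21): 34≡8 → I
A(0)+I(8): 8 → I
W(22)+O(14): 36≡10 → K
L(11)+Z(25): 36≡10 → K
W(22)+L(11): 33≡7 → H

TFWFPZIIKKH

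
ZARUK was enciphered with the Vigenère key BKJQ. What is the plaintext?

YQIEJ

Repeat the key across the ciphertext: BKJQB
Z(25)−B(1): 24 → Y
A(0)−K(10): -10≡16 → Q
R(17)−J(9): 8 → I
U(20)−Q(16): 4 → E
K(10)−B(1): 9 → J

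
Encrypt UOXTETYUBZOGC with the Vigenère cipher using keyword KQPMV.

EEMFZDOJNUYWR

Repeat the key across the message: KQPMVKQPMVKQP
U(20)+K(10): 30≡4 → E
O(14)+Q(16): 30≡4 → E
X(23)+P(15): 38≡12 → M
T(19)+M(12): 31≡5 → F
E(4)+V(21): 25 → Z
T(19)+K(10): 29≡3 → D
Y(24)+Q(16): 40≡14 → O
U(20)+P(15): 35≡9 → J
B(1)+M(12): 13 → N
Z(25)+V(21): 46≡20 → U
O(14)+K(10): 24 → Y
G(6)+Q(16): 22 → W
C(2)+P(15): 17 → R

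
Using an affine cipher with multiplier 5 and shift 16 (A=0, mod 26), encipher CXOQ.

ABIS

C(2): 5·2+16=26≡0 → A
X(23): 5·23+16=131≡1 → B
O(14): 5·14+16=86≡8 → I
Q(16): 5·16+16=96≡18 → S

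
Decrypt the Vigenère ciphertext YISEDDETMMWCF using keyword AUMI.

YOGWDJSLMSKUF

Repeat the key across the ciphertext: AUMIAUMIAUMIA
Y(24)−A(0): 24 → Y
I(8)−U(20): -12≡14 → O
S(18)−M(12): 6 → G
E(4)−I(8): -4≡22 → W
D(3)−A(0): 3 → D
D(3)−U(20): -17≡9 → J
E(4)−M(12): -8≡18 → S
T(19)−I(8): 11 → L
M(12)−A(0): 12 → M
M(12)−U(20): -8≡18 → S
W(22)−M(12): 10 → K
C(2)−I(8): -6≡20 → U
F(5)−A(0): 5 → F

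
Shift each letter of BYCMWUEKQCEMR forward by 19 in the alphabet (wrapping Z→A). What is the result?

URVFPNXDJVXFK

B(1): 1+19=20 → U
Y(24): 24+19=43≡17 → R
C(2): 2+19=21 → V
M(12): 12+19=31≡5 → F
W(22): 22+19=41≡15 → P
U(20): 20+19=39≡13 → N
E(4): 4+19=23 → X
K(10): 10+19=29≡3 → D
Q(16): 16+19=35≡9 → J
C(2): 2+19=21 → V
E(4): 4+19=23 → X
M(12): 12+19=31≡5 → F
R(17): 17+19=36≡10 → K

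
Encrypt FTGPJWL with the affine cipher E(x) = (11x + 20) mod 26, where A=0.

F(5): 11·5+20=75≡23 → X
T(19): 11·19+20=229≡21 → V
G(6): 11·6+20=86≡8 → I
P(15): 11·15+20=185≡3 → D
J(9): 11·9+20=119≡15 → P
W(22): 11·22+20=262≡2 → C
L(11): 11·11+20=141≡11 → L

XVIDPCL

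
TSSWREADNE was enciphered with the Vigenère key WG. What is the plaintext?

Repeat the key across the ciphertext: WGWGWGWGWG
T(19)−W(22): -3≡23 → X
S(18)−G(6): 12 → M
S(18)−W(22): -4≡22 → W
W(22)−G(6): 16 → Q
R(17)−W(22): -5≡21 → V
E(4)−G(6): -2≡24 → Y
A(0)−W(22): -22≡4 → E
D(3)−G(6): -3≡23 → X
N(13)−W(22): -9≡17 → R
E(4)−G(6): -2≡24 → Y

XMWQVYEXRY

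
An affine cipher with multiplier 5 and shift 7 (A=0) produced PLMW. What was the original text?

The inverse of 5 mod 26 is 21, since 5·21=105≡1. Apply D(y)=21·(y−7) mod 26:
P(15): 21·(15−7)=168≡12 → M
L(11): 21·(11−7)=84≡6 → G
M(12): 21·(12−7)=105≡1 → B
W(22): 21·(22−7)=315≡3 → D

MGBD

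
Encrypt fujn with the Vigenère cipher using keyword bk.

Repeat the key across the message: bkbk
f(5)+b(1): 6 → g
u(20)+k(10): 30≡4 → e
j(9)+b(1): 10 → k
n(13)+k(10): 23 → x

gekx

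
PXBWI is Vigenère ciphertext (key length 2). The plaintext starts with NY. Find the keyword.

Subtract each crib letter from the matching ciphertext letter (mod 26):
P(15)−N(13)=2 → C
X(23)−Y(24)=-1≡25 → Z

CZ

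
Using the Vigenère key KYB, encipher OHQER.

YFROP

Repeat the key across the message: KYBKY
O(14)+K(10): 24 → Y
H(7)+Y(24): 31≡5 → F
Q(16)+B(1): 17 → R
E(4)+K(10): 14 → O
R(17)+Y(24): 41≡15 → P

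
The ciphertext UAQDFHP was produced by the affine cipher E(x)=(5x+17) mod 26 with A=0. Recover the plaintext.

The inverse of 5 mod 26 is 21, since 5·21=105≡1. Apply D(y)=21·(y−17) mod 26:
U(20): 21·(20−17)=63≡11 → L
A(0): 21·(0−17)=-357≡7 → H
Q(16): 21·(16−17)=-21≡5 → F
D(3): 21·(3−17)=-294≡18 → S
F(5): 21·(5−17)=-252≡8 → I
H(7): 21·(7−17)=-210≡24 → Y
P(15): 21·(15−17)=-42≡10 → K

LHFSIYK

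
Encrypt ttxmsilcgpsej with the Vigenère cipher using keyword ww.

Repeat the key across the message: wwwwwwwwwwwww
t(19)+w(22): 41≡15 → p
t(19)+w(22): 41≡15 → p
x(23)+w(22): 45≡19 → t
m(12)+w(22): 34≡8 → i
s(18)+w(22): 40≡14 → o
i(8)+w(22): 30≡4 → e
l(11)+w(22): 33≡7 → h
c(2)+w(22): 24 → y
g(6)+w(22): 28≡2 → c
p(15)+w(22): 37≡11 → l
s(18)+w(22): 40≡14 → o
e(4)+w(22): 26≡0 → a
j(9)+w(22): 31≡5 → f

pptioehycloaf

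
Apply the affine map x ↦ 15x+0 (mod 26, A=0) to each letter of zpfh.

lrxb

z(25): 15·25+0=375≡11 → l
p(15): 15·15+0=225≡17 → r
f(5): 15·5+0=75≡23 → x
h(7): 15·7+0=105≡1 → b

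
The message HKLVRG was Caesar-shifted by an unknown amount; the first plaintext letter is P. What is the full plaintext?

From the crib: H(7)−P(15)=-8≡18, so the shift is 18.
Subtract 18 from each ciphertext letter:
H(7): 7−18=-11≡15 → P
K(10): 10−18=-8≡18 → S
L(11): 11−18=-7≡19 → T
V(21): 21−18=3 → D
R(17): 17−18=-1≡25 → Z
G(6): 6−18=-12≡14 → O

PSTDZO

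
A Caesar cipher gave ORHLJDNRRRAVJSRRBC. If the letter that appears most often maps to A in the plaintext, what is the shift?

17

The most frequent ciphertext letter is R (appears 6 times).
R is position 17; A is position 0.
Shift = 17.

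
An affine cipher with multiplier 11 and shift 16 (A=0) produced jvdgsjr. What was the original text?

The inverse of 11 mod 26 is 19, since 11·19=209≡1. Apply D(y)=19·(y−16) mod 26:
j(9): 19·(9−16)=-133≡23 → x
v(21): 19·(21−16)=95≡17 → r
d(3): 19·(3−16)=-247≡13 → n
g(6): 19·(6−16)=-190≡18 → s
s(18): 19·(18−16)=38≡12 → m
j(9): 19·(9−16)=-133≡23 → x
r(17): 19·(17−16)=19 → t

xrnsmxt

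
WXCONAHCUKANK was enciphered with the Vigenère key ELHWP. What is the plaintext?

Repeat the key across the ciphertext: ELHWPELHWPELH
W(22)−E(4): 18 → S
X(23)−L(11): 12 → M
C(2)−H(7): -5≡21 → V
O(14)−W(22): -8≡18 → S
N(13)−P(15): -2≡24 → Y
A(0)−E(4): -4≡22 → W
H(7)−L(11): -4≡22 → W
C(2)−H(7): -5≡21 → V
U(20)−W(22): -2≡24 → Y
K(10)−P(15): -5≡21 → V
A(0)−E(4): -4≡22 → W
N(13)−L(11): 2 → C
K(10)−H(7): 3 → D

SMVSYWWVYVWCD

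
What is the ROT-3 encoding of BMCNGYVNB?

EPFQJBYQE

B(1): 1+3=4 → E
M(12): 12+3=15 → P
C(2): 2+3=5 → F
N(13): 13+3=16 → Q
G(6): 6+3=9 → J
Y(24): 24+3=27≡1 → B
V(21): 21+3=24 → Y
N(13): 13+3=16 → Q
B(1): 1+3=4 → E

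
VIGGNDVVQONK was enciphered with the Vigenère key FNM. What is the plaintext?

QVUBARQIEJAY

Repeat the key across the ciphertext: FNMFNMFNMFNM
V(21)−F(5): 16 → Q
I(8)−N(13): -5≡21 → V
G(6)−M(12): -6≡20 → U
G(6)−F(5): 1 → B
N(13)−N(13): 0 → A
D(3)−M(12): -9≡17 → R
V(21)−F(5): 16 → Q
V(21)−N(13): 8 → I
Q(16)−M(12): 4 → E
O(14)−F(5): 9 → J
N(13)−N(13): 0 → A
K(10)−M(12): -2≡24 → Y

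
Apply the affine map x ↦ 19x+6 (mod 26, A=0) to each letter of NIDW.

N(13): 19·13+6=253≡19 → T
I(8): 19·8+6=158≡2 → C
D(3): 19·3+6=63≡11 → L
W(22): 19·22+6=424≡8 → I

TCLI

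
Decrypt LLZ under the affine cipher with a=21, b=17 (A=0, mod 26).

WWO

The inverse of 21 mod 26 is 5, since 21·5=105≡1. Apply D(y)=5·(y−17) mod 26:
L(11): 5·(11−17)=-30≡22 → W
L(11): 5·(11−17)=-30≡22 → W
Z(25): 5·(25−17)=40≡14 → O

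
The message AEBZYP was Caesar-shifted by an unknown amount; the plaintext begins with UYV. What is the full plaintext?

From the crib: A(0)−U(20)=-20≡6, so the shift is 6.
Subtract 6 from each ciphertext letter:
A(0): 0−6=-6≡20 → U
E(4): 4−6=-2≡24 → Y
B(1): 1−6=-5≡21 → V
Z(25): 25−6=19 → T
Y(24): 24−6=18 → S
P(15): 15−6=9 → J

UYVTSJ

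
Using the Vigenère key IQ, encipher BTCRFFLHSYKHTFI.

JJKHNVTXAOSXBVQ

Repeat the key across the message: IQIQIQIQIQIQIQI
B(1)+I(8): 9 → J
T(19)+Q(16): 35≡9 → J
C(2)+I(8): 10 → K
R(17)+Q(16): 33≡7 → H
F(5)+I(8): 13 → N
F(5)+Q(16): 21 → V
L(11)+I(8): 19 → T
H(7)+Q(16): 23 → X
S(18)+I(8): 26≡0 → A
Y(24)+Q(16): 40≡14 → O
K(10)+I(8): 18 → S
H(7)+Q(16): 23 → X
T(19)+I(8): 27≡1 → B
F(5)+Q(16): 21 → V
I(8)+I(8): 16 → Q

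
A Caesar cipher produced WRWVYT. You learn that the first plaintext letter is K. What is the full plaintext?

KFKJMH

From the crib: W(22)−K(10)=12, so the shift is 12.
Subtract 12 from each ciphertext letter:
W(22): 22−12=10 → K
R(17): 17−12=5 → F
W(22): 22−12=10 → K
V(21): 21−12=9 → J
Y(24): 24−12=12 → M
T(19): 19−12=7 → H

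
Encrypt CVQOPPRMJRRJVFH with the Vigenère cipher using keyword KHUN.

MCKBZWLZTYLWFMB

Repeat the key across the message: KHUNKHUNKHUNKHU
C(2)+K(10): 12 → M
V(21)+H(7): 28≡2 → C
Q(16)+U(20): 36≡10 → K
O(14)+N(13): 27≡1 → B
P(15)+K(10): 25 → Z
P(15)+H(7): 22 → W
R(17)+U(20): 37≡11 → L
M(12)+N(13): 25 → Z
J(9)+K(10): 19 → T
R(17)+H(7): 24 → Y
R(17)+U(20): 37≡11 → L
J(9)+N(13): 22 → W
V(21)+K(10): 31≡5 → F
F(5)+H(7): 12 → M
H(7)+U(20): 27≡1 → B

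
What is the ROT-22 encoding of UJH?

U(20): 20+22=42≡16 → Q
J(9): 9+22=31≡5 → F
H(7): 7+22=29≡3 → D

QFD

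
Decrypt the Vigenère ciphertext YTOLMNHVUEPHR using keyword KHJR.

Repeat the key across the ciphertext: KHJRKHJRKHJRK
Y(24)−K(10): 14 → O
T(19)−H(7): 12 → M
O(14)−J(9): 5 → F
L(11)−R(17): -6≡20 → U
M(12)−K(10): 2 → C
N(13)−H(7): 6 → G
H(7)−J(9): -2≡24 → Y
V(21)−R(17): 4 → E
U(20)−K(10): 10 → K
E(4)−H(7): -3≡23 → X
P(15)−J(9): 6 → G
H(7)−R(17): -10≡16 → Q
R(17)−K(10): 7 → H

OMFUCGYEKXGQH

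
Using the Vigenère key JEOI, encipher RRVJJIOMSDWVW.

AVJRSMCUBHKDF

Repeat the key across the message: JEOIJEOIJEOIJ
R(17)+J(9): 26≡0 → A
R(17)+E(4): 21 → V
V(21)+O(14): 35≡9 → J
J(9)+I(8): 17 → R
J(9)+J(9): 18 → S
I(8)+E(4): 12 → M
O(14)+O(14): 28≡2 → C
M(12)+I(8): 20 → U
S(18)+J(9): 27≡1 → B
D(3)+E(4): 7 → H
W(22)+O(14): 36≡10 → K
V(21)+I(8): 29≡3 → D
W(22)+J(9): 31≡5 → F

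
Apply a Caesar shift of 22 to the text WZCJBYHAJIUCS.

W(22): 22+22=44≡18 → S
Z(25): 25+22=47≡21 → V
C(2): 2+22=24 → Y
J(9): 9+22=31≡5 → F
B(1): 1+22=23 → X
Y(24): 24+22=46≡20 → U
H(7): 7+22=29≡3 → D
A(0): 0+22=22 → W
J(9): 9+22=31≡5 → F
I(8): 8+22=30≡4 → E
U(20): 20+22=42≡16 → Q
C(2): 2+22=24 → Y
S(18): 18+22=40≡14 → O

SVYFXUDWFEQYO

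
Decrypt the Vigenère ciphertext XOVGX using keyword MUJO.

LUMSL

Repeat the key across the ciphertext: MUJOM
X(23)−M(12): 11 → L
O(14)−U(20): -6≡20 → U
V(21)−J(9): 12 → M
G(6)−O(14): -8≡18 → S
X(23)−M(12): 11 → L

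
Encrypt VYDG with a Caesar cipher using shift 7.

V(21): 21+7=28≡2 → C
Y(24): 24+7=31≡5 → F
D(3): 3+7=10 → K
G(6): 6+7=13 → N

CFKN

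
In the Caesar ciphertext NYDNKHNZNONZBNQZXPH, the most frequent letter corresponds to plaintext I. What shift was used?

5

The most frequent ciphertext letter is N (appears 6 times).
N is position 13; I is position 8.
Shift = 5.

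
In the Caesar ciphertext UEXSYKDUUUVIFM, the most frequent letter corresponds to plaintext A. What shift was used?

The most frequent ciphertext letter is U (appears 4 times).
U is position 20; A is position 0.
Shift = 20.

20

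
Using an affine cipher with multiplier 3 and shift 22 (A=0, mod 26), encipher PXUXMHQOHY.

P(15): 3·15+22=67≡15 → P
X(23): 3·23+22=91≡13 → N
U(20): 3·20+22=82≡4 → E
X(23): 3·23+22=91≡13 → N
M(12): 3·12+22=58≡6 → G
H(7): 3·7+22=43≡17 → R
Q(16): 3·16+22=70≡18 → S
O(14): 3·14+22=64≡12 → M
H(7): 3·7+22=43≡17 → R
Y(24): 3·24+22=94≡16 → Q

PNENGRSMRQ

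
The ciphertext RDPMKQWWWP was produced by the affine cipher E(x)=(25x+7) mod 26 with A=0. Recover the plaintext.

QESVXRLLLS

The inverse of 25 mod 26 is 25, since 25·25=625≡1. Apply D(y)=25·(y−7) mod 26:
R(17): 25·(17−7)=250≡16 → Q
D(3): 25·(3−7)=-100≡4 → E
P(15): 25·(15−7)=200≡18 → S
M(12): 25·(12−7)=125≡21 → V
K(10): 25·(10−7)=75≡23 → X
Q(16): 25·(16−7)=225≡17 → R
W(22): 25·(22−7)=375≡11 → L
W(22): 25·(22−7)=375≡11 → L
W(22): 25·(22−7)=375≡11 → L
P(15): 25·(15−7)=200≡18 → S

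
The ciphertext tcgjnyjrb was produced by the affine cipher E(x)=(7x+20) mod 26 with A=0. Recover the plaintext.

The inverse of 7 mod 26 is 15, since 7·15=105≡1. Apply D(y)=15·(y−20) mod 26:
t(19): 15·(19−20)=-15≡11 → l
c(2): 15·(2−20)=-270≡16 → q
g(6): 15·(6−20)=-210≡24 → y
j(9): 15·(9−20)=-165≡17 → r
n(13): 15·(13−20)=-105≡25 → z
y(24): 15·(24−20)=60≡8 → i
j(9): 15·(9−20)=-165≡17 → r
r(17): 15·(17−20)=-45≡7 → h
b(1): 15·(1−20)=-285≡1 → b

lqyrzirhb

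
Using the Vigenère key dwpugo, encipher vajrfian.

Repeat the key across the message: dwpugodw
v(21)+d(3): 24 → y
a(0)+w(22): 22 → w
j(9)+p(15): 24 → y
r(17)+u(20): 37≡11 → l
f(5)+g(6): 11 → l
i(8)+o(14): 22 → w
a(0)+d(3): 3 → d
n(13)+w(22): 35≡9 → j

ywyllwdj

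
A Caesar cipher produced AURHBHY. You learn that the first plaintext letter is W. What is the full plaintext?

WQNDXDU

From the crib: A(0)−W(22)=-22≡4, so the shift is 4.
Subtract 4 from each ciphertext letter:
A(0): 0−4=-4≡22 → W
U(20): 20−4=16 → Q
R(17): 17−4=13 → N
H(7): 7−4=3 → D
B(1): 1−4=-3≡23 → X
H(7): 7−4=3 → D
Y(24): 24−4=20 → U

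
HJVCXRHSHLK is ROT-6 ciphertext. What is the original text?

BDPWRLBMBFE

H(7): 7−6=1 → B
J(9): 9−6=3 → D
V(21): 21−6=15 → P
C(2): 2−6=-4≡22 → W
X(23): 23−6=17 → R
R(17): 17−6=11 → L
H(7): 7−6=1 → B
S(18): 18−6=12 → M
H(7): 7−6=1 → B
L(11): 11−6=5 → F
K(10): 10−6=4 → E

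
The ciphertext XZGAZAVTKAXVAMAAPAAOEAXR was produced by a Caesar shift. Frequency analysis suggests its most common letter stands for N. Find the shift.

13

The most frequent ciphertext letter is A (appears 9 times).
A is position 0; N is position 13.
Shift = -13≡13.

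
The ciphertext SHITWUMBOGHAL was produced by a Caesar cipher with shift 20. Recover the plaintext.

S(18): 18−20=-2≡24 → Y
H(7): 7−20=-13≡13 → N
I(8): 8−20=-12≡14 → O
T(19): 19−20=-1≡25 → Z
W(22): 22−20=2 → C
U(20): 20−20=0 → A
M(12): 12−20=-8≡18 → S
B(1): 1−20=-19≡7 → H
O(14): 14−20=-6≡20 → U
G(6): 6−20=-14≡12 → M
H(7): 7−20=-13≡13 → N
A(0): 0−20=-20≡6 → G
L(11): 11−20=-9≡17 → R

YNOZCASHUMNGR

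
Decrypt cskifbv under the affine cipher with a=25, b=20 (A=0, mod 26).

sckmptz

The inverse of 25 mod 26 is 25, since 25·25=625≡1. Apply D(y)=25·(y−20) mod 26:
c(2): 25·(2−20)=-450≡18 → s
s(18): 25·(18−20)=-50≡2 → c
k(10): 25·(10−20)=-250≡10 → k
i(8): 25·(8−20)=-300≡12 → m
f(5): 25·(5−20)=-375≡15 → p
b(1): 25·(1−20)=-475≡19 → t
v(21): 25·(21−20)=25 → z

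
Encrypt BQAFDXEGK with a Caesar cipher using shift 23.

B(1): 1+23=24 → Y
Q(16): 16+23=39≡13 → N
A(0): 0+23=23 → X
F(5): 5+23=28≡2 → C
D(3): 3+23=26≡0 → A
X(23): 23+23=46≡20 → U
E(4): 4+23=27≡1 → B
G(6): 6+23=29≡3 → D
K(10): 10+23=33≡7 → H

YNXCAUBDH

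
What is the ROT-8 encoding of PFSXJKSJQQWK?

P(15): 15+8=23 → X
F(5): 5+8=13 → N
S(18): 18+8=26≡0 → A
X(23): 23+8=31≡5 → F
J(9): 9+8=17 → R
K(10): 10+8=18 → S
S(18): 18+8=26≡0 → A
J(9): 9+8=17 → R
Q(16): 16+8=24 → Y
Q(16): 16+8=24 → Y
W(22): 22+8=30≡4 → E
K(10): 10+8=18 → S

XNAFRSARYYES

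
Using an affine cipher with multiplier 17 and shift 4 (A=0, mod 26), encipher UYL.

U(20): 17·20+4=344≡6 → G
Y(24): 17·24+4=412≡22 → W
L(11): 17·11+4=191≡9 → J

GWJ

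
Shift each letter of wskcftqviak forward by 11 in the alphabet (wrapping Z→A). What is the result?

hdvnqebgtlv

w(22): 22+11=33≡7 → h
s(18): 18+11=29≡3 → d
k(10): 10+11=21 → v
c(2): 2+11=13 → n
f(5): 5+11=16 → q
t(19): 19+11=30≡4 → e
q(16): 16+11=27≡1 → b
v(21): 21+11=32≡6 → g
i(8): 8+11=19 → t
a(0): 0+11=11 → l
k(10): 10+11=21 → v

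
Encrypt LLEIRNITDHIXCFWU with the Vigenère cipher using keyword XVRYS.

IGVGJKDKBZFSTDOR

Repeat the key across the message: XVRYSXVRYSXVRYSX
L(11)+X(23): 34≡8 → I
L(11)+V(21): 32≡6 → G
E(4)+R(17): 21 → V
I(8)+Y(24): 32≡6 → G
R(17)+S(18): 35≡9 → J
N(13)+X(23): 36≡10 → K
I(8)+V(21): 29≡3 → D
T(19)+R(17): 36≡10 → K
D(3)+Y(24): 27≡1 → B
H(7)+S(18): 25 → Z
I(8)+X(23): 31≡5 → F
X(23)+V(21): 44≡18 → S
C(2)+R(17): 19 → T
F(5)+Y(24): 29≡3 → D
W(22)+S(18): 40≡14 → O
U(20)+X(23): 43≡17 → R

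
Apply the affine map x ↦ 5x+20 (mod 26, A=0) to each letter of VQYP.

VWKR

V(21): 5·21+20=125≡21 → V
Q(16): 5·16+20=100≡22 → W
Y(24): 5·24+20=140≡10 → K
P(15): 5·15+20=95≡17 → R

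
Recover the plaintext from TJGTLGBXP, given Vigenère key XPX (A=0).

WUJWWJEIS

Repeat the key across the ciphertext: XPXXPXXPX
T(19)−X(23): -4≡22 → W
J(9)−P(15): -6≡20 → U
G(6)−X(23): -17≡9 → J
T(19)−X(23): -4≡22 → W
L(11)−P(15): -4≡22 → W
G(6)−X(23): -17≡9 → J
B(1)−X(23): -22≡4 → E
X(23)−P(15): 8 → I
P(15)−X(23): -8≡18 → S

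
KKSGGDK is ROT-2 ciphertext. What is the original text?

IIQEEBI

K(10): 10−2=8 → I
K(10): 10−2=8 → I
S(18): 18−2=16 → Q
G(6): 6−2=4 → E
G(6): 6−2=4 → E
D(3): 3−2=1 → B
K(10): 10−2=8 → I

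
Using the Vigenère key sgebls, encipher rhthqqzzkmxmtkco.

Repeat the key across the message: sgeblssgeblssgeb
r(17)+s(18): 35≡9 → j
h(7)+g(6): 13 → n
t(19)+e(4): 23 → x
h(7)+b(1): 8 → i
q(16)+l(11): 27≡1 → b
q(16)+s(18): 34≡8 → i
z(25)+s(18): 43≡17 → r
z(25)+g(6): 31≡5 → f
k(10)+e(4): 14 → o
m(12)+b(1): 13 → n
x(23)+l(11): 34≡8 → i
m(12)+s(18): 30≡4 → e
t(19)+s(18): 37≡11 → l
k(10)+g(6): 16 → q
c(2)+e(4): 6 → g
o(14)+b(1): 15 → p

jnxibirfonielqgp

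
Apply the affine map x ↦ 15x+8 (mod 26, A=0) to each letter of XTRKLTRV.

X(23): 15·23+8=353≡15 → P
T(19): 15·19+8=293≡7 → H
R(17): 15·17+8=263≡3 → D
K(10): 15·10+8=158≡2 → C
L(11): 15·11+8=173≡17 → R
T(19): 15·19+8=293≡7 → H
R(17): 15·17+8=263≡3 → D
V(21): 15·21+8=323≡11 → L

PHDCRHDL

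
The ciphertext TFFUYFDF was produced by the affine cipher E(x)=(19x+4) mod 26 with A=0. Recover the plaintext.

JLLUMLPL

The inverse of 19 mod 26 is 11, since 19·11=209≡1. Apply D(y)=11·(y−4) mod 26:
T(19): 11·(19−4)=165≡9 → J
F(5): 11·(5−4)=11 → L
F(5): 11·(5−4)=11 → L
U(20): 11·(20−4)=176≡20 → U
Y(24): 11·(24−4)=220≡12 → M
F(5): 11·(5−4)=11 → L
D(3): 11·(3−4)=-11≡15 → P
F(5): 11·(5−4)=11 → L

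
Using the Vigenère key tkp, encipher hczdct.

amowmi

Repeat the key across the message: tkptkp
h(7)+t(19): 26≡0 → a
c(2)+k(10): 12 → m
z(25)+p(15): 40≡14 → o
d(3)+t(19): 22 → w
c(2)+k(10): 12 → m
t(19)+p(15): 34≡8 → i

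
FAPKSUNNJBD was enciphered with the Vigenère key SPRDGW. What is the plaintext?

Repeat the key across the ciphertext: SPRDGWSPRDG
F(5)−S(18): -13≡13 → N
A(0)−P(15): -15≡11 → L
P(15)−R(17): -2≡24 → Y
K(10)−D(3): 7 → H
S(18)−G(6): 12 → M
U(20)−W(22): -2≡24 → Y
N(13)−S(18): -5≡21 → V
N(13)−P(15): -2≡24 → Y
J(9)−R(17): -8≡18 → S
B(1)−D(3): -2≡24 → Y
D(3)−G(6): -3≡23 → X

NLYHMYVYSYX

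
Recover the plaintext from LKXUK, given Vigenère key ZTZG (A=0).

Repeat the key across the ciphertext: ZTZGZ
L(11)−Z(25): -14≡12 → M
K(10)−T(19): -9≡17 → R
X(23)−Z(25): -2≡24 → Y
U(20)−G(6): 14 → O
K(10)−Z(25): -15≡11 → L

MRYOL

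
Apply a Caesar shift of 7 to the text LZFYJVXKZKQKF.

L(11): 11+7=18 → S
Z(25): 25+7=32≡6 → G
F(5): 5+7=12 → M
Y(24): 24+7=31≡5 → F
J(9): 9+7=16 → Q
V(21): 21+7=28≡2 → C
X(23): 23+7=30≡4 → E
K(10): 10+7=17 → R
Z(25): 25+7=32≡6 → G
K(10): 10+7=17 → R
Q(16): 16+7=23 → X
K(10): 10+7=17 → R
F(5): 5+7=12 → M

SGMFQCERGRXRM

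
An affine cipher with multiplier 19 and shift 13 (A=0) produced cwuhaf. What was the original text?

jvzmnq

The inverse of 19 mod 26 is 11, since 19·11=209≡1. Apply D(y)=11·(y−13) mod 26:
c(2): 11·(2−13)=-121≡9 → j
w(22): 11·(22−13)=99≡21 → v
u(20): 11·(20−13)=77≡25 → z
h(7): 11·(7−13)=-66≡12 → m
a(0): 11·(0−13)=-143≡13 → n
f(5): 11·(5−13)=-88≡16 → q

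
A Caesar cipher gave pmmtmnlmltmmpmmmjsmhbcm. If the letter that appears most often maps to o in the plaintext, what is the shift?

24

The most frequent ciphertext letter is m (appears 11 times).
m is position 12; o is position 14.
Shift = -2≡24.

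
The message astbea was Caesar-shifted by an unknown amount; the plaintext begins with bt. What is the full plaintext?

From the crib: a(0)−b(1)=-1≡25, so the shift is 25.
Subtract 25 from each ciphertext letter:
a(0): 0−25=-25≡1 → b
s(18): 18−25=-7≡19 → t
t(19): 19−25=-6≡20 → u
b(1): 1−25=-24≡2 → c
e(4): 4−25=-21≡5 → f
a(0): 0−25=-25≡1 → b

btucfb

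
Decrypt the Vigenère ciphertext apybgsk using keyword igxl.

sjbqymn

Repeat the key across the ciphertext: igxligx
a(0)−i(8): -8≡18 → s
p(15)−g(6): 9 → j
y(24)−x(23): 1 → b
b(1)−l(11): -10≡16 → q
g(6)−i(8): -2≡24 → y
s(18)−g(6): 12 → m
k(10)−x(23): -13≡13 → n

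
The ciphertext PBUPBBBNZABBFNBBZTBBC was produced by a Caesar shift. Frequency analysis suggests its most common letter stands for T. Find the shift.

The most frequent ciphertext letter is B (appears 10 times).
B is position 1; T is position 19.
Shift = -18≡8.

8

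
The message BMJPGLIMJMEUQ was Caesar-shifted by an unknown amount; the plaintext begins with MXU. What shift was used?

From the crib: B(1)−M(12)=-11≡15, so the shift is 15.

15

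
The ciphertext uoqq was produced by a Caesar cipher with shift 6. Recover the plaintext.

oikk

u(20): 20−6=14 → o
o(14): 14−6=8 → i
q(16): 16−6=10 → k
q(16): 16−6=10 → k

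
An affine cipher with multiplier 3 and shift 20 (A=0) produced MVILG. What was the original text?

The inverse of 3 mod 26 is 9, since 3·9=27≡1. Apply D(y)=9·(y−20) mod 26:
M(12): 9·(12−20)=-72≡6 → G
V(21): 9·(21−20)=9 → J
I(8): 9·(8−20)=-108≡22 → W
L(11): 9·(11−20)=-81≡23 → X
G(6): 9·(6−20)=-126≡4 → E

GJWXE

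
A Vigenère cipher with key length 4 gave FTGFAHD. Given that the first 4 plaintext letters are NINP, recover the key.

SLTQ

Subtract each crib letter from the matching ciphertext letter (mod 26):
F(5)−N(13)=-8≡18 → S
T(19)−I(8)=11 → L
G(6)−N(13)=-7≡19 → T
F(5)−P(15)=-10≡16 → Q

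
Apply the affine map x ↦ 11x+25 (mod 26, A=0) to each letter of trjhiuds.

t(19): 11·19+25=234≡0 → a
r(17): 11·17+25=212≡4 → e
j(9): 11·9+25=124≡20 → u
h(7): 11·7+25=102≡24 → y
i(8): 11·8+25=113≡9 → j
u(20): 11·20+25=245≡11 → l
d(3): 11·3+25=58≡6 → g
s(18): 11·18+25=223≡15 → p

aeuyjlgp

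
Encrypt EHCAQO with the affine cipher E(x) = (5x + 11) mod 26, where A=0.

E(4): 5·4+11=31≡5 → F
H(7): 5·7+11=46≡20 → U
C(2): 5·2+11=21 → V
A(0): 5·0+11=11 → L
Q(16): 5·16+11=91≡13 → N
O(14): 5·14+11=81≡3 → D

FUVLND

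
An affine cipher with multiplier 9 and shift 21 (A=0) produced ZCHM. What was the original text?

MVKZ

The inverse of 9 mod 26 is 3, since 9·3=27≡1. Apply D(y)=3·(y−21) mod 26:
Z(25): 3·(25−21)=12 → M
C(2): 3·(2−21)=-57≡21 → V
H(7): 3·(7−21)=-42≡10 → K
M(12): 3·(12−21)=-27≡25 → Z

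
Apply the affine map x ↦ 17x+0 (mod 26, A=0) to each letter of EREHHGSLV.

QDQPPYUFT

E(4): 17·4+0=68≡16 → Q
R(17): 17·17+0=289≡3 → D
E(4): 17·4+0=68≡16 → Q
H(7): 17·7+0=119≡15 → P
H(7): 17·7+0=119≡15 → P
G(6): 17·6+0=102≡24 → Y
S(18): 17·18+0=306≡20 → U
L(11): 17·11+0=187≡5 → F
V(21): 17·21+0=357≡19 → T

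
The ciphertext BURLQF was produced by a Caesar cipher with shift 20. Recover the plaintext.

B(1): 1−20=-19≡7 → H
U(20): 20−20=0 → A
R(17): 17−20=-3≡23 → X
L(11): 11−20=-9≡17 → R
Q(16): 16−20=-4≡22 → W
F(5): 5−20=-15≡11 → L

HAXRWL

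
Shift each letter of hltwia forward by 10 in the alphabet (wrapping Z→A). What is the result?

h(7): 7+10=17 → r
l(11): 11+10=21 → v
t(19): 19+10=29≡3 → d
w(22): 22+10=32≡6 → g
i(8): 8+10=18 → s
a(0): 0+10=10 → k

rvdgsk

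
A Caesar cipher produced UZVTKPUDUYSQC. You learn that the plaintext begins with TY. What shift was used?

From the crib: U(20)−T(19)=1, so the shift is 1.

1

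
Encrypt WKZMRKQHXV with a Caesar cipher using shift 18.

OCREJCIZPN

W(22): 22+18=40≡14 → O
K(10): 10+18=28≡2 → C
Z(25): 25+18=43≡17 → R
M(12): 12+18=30≡4 → E
R(17): 17+18=35≡9 → J
K(10): 10+18=28≡2 → C
Q(16): 16+18=34≡8 → I
H(7): 7+18=25 → Z
X(23): 23+18=41≡15 → P
V(21): 21+18=39≡13 → N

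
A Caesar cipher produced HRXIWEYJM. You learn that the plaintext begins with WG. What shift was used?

From the crib: H(7)−W(22)=-15≡11, so the shift is 11.

11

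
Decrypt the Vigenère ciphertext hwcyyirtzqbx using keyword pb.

Repeat the key across the ciphertext: pbpbpbpbpbpb
h(7)−p(15): -8≡18 → s
w(22)−b(1): 21 → v
c(2)−p(15): -13≡13 → n
y(24)−b(1): 23 → x
y(24)−p(15): 9 → j
i(8)−b(1): 7 → h
r(17)−p(15): 2 → c
t(19)−b(1): 18 → s
z(25)−p(15): 10 → k
q(16)−b(1): 15 → p
b(1)−p(15): -14≡12 → m
x(23)−b(1): 22 → w

svnxjhcskpmw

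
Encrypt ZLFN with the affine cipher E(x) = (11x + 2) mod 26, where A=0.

RTFP

Z(25): 11·25+2=277≡17 → R
L(11): 11·11+2=123≡19 → T
F(5): 11·5+2=57≡5 → F
N(13): 11·13+2=145≡15 → P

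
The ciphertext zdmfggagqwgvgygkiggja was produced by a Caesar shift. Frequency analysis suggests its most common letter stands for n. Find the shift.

19

The most frequent ciphertext letter is g (appears 8 times).
g is position 6; n is position 13.
Shift = -7≡19.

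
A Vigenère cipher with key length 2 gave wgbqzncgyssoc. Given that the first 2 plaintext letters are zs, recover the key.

xo

Subtract each crib letter from the matching ciphertext letter (mod 26):
w(22)−z(25)=-3≡23 → x
g(6)−s(18)=-12≡14 → o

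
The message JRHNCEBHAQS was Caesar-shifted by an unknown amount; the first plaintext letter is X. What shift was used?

12

From the crib: J(9)−X(23)=-14≡12, so the shift is 12.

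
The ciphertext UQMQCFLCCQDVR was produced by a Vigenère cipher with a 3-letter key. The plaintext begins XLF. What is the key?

Subtract each crib letter from the matching ciphertext letter (mod 26):
U(20)−X(23)=-3≡23 → X
Q(16)−L(11)=5 → F
M(12)−F(5)=7 → H

XFH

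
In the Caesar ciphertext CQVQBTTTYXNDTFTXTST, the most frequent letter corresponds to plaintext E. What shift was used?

15

The most frequent ciphertext letter is T (appears 7 times).
T is position 19; E is position 4.
Shift = 15.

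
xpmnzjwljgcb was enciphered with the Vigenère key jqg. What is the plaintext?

ozgejdnvdxmv

Repeat the key across the ciphertext: jqgjqgjqgjqg
x(23)−j(9): 14 → o
p(15)−q(16): -1≡25 → z
m(12)−g(6): 6 → g
n(13)−j(9): 4 → e
z(25)−q(16): 9 → j
j(9)−g(6): 3 → d
w(22)−j(9): 13 → n
l(11)−q(16): -5≡21 → v
j(9)−g(6): 3 → d
g(6)−j(9): -3≡23 → x
c(2)−q(16): -14≡12 → m
b(1)−g(6): -5≡21 → v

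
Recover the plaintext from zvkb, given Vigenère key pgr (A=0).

kptm

Repeat the key across the ciphertext: pgrp
z(25)−p(15): 10 → k
v(21)−g(6): 15 → p
k(10)−r(17): -7≡19 → t
b(1)−p(15): -14≡12 → m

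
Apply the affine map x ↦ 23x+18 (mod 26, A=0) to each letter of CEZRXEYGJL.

MGVTBGYARL

C(2): 23·2+18=64≡12 → M
E(4): 23·4+18=110≡6 → G
Z(25): 23·25+18=593≡21 → V
R(17): 23·17+18=409≡19 → T
X(23): 23·23+18=547≡1 → B
E(4): 23·4+18=110≡6 → G
Y(24): 23·24+18=570≡24 → Y
G(6): 23·6+18=156≡0 → A
J(9): 23·9+18=225≡17 → R
L(11): 23·11+18=271≡11 → L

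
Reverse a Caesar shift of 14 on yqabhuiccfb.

y(24): 24−14=10 → k
q(16): 16−14=2 → c
a(0): 0−14=-14≡12 → m
b(1): 1−14=-13≡13 → n
h(7): 7−14=-7≡19 → t
u(20): 20−14=6 → g
i(8): 8−14=-6≡20 → u
c(2): 2−14=-12≡14 → o
c(2): 2−14=-12≡14 → o
f(5): 5−14=-9≡17 → r
b(1): 1−14=-13≡13 → n

kcmntguoorn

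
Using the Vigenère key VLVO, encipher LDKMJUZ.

GOFAEFU

Repeat the key across the message: VLVOVLV
L(11)+V(21): 32≡6 → G
D(3)+L(11): 14 → O
K(10)+V(21): 31≡5 → F
M(12)+O(14): 26≡0 → A
J(9)+V(21): 30≡4 → E
U(20)+L(11): 31≡5 → F
Z(25)+V(21): 46≡20 → U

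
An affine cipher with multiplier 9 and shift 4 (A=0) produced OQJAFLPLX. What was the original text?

The inverse of 9 mod 26 is 3, since 9·3=27≡1. Apply D(y)=3·(y−4) mod 26:
O(14): 3·(14−4)=30≡4 → E
Q(16): 3·(16−4)=36≡10 → K
J(9): 3·(9−4)=15 → P
A(0): 3·(0−4)=-12≡14 → O
F(5): 3·(5−4)=3 → D
L(11): 3·(11−4)=21 → V
P(15): 3·(15−4)=33≡7 → H
L(11): 3·(11−4)=21 → V
X(23): 3·(23−4)=57≡5 → F

EKPODVHVF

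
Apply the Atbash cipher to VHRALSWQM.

ESIZOHDJN

V(21) → E(4)
H(7) → S(18)
R(17) → I(8)
A(0) → Z(25)
L(11) → O(14)
S(18) → H(7)
W(22) → D(3)
Q(16) → J(9)
M(12) → N(13)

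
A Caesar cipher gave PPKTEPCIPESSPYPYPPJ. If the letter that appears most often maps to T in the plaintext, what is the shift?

The most frequent ciphertext letter is P (appears 8 times).
P is position 15; T is position 19.
Shift = -4≡22.

22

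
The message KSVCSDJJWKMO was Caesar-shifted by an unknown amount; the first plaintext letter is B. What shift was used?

9

From the crib: K(10)−B(1)=9, so the shift is 9.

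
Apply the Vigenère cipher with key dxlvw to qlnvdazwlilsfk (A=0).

Repeat the key across the message: dxlvwdxlvwdxlv
q(16)+d(3): 19 → t
l(11)+x(23): 34≡8 → i
n(13)+l(11): 24 → y
v(21)+v(21): 42≡16 → q
d(3)+w(22): 25 → z
a(0)+d(3): 3 → d
z(25)+x(23): 48≡22 → w
w(22)+l(11): 33≡7 → h
l(11)+v(21): 32≡6 → g
i(8)+w(22): 30≡4 → e
l(11)+d(3): 14 → o
s(18)+x(23): 41≡15 → p
f(5)+l(11): 16 → q
k(10)+v(21): 31≡5 → f

tiyqzdwhgeopqf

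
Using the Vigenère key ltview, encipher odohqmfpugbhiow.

zwjpuiqipofdthr

Repeat the key across the message: ltviewltviewltv
o(14)+l(11): 25 → z
d(3)+t(19): 22 → w
o(14)+v(21): 35≡9 → j
h(7)+i(8): 15 → p
q(16)+e(4): 20 → u
m(12)+w(22): 34≡8 → i
f(5)+l(11): 16 → q
p(15)+t(19): 34≡8 → i
u(20)+v(21): 41≡15 → p
g(6)+i(8): 14 → o
b(1)+e(4): 5 → f
h(7)+w(22): 29≡3 → d
i(8)+l(11): 19 → t
o(14)+t(19): 33≡7 → h
w(22)+v(21): 43≡17 → r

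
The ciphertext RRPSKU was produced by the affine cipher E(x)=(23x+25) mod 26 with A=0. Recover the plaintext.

The inverse of 23 mod 26 is 17, since 23·17=391≡1. Apply D(y)=17·(y−25) mod 26:
R(17): 17·(17−25)=-136≡20 → U
R(17): 17·(17−25)=-136≡20 → U
P(15): 17·(15−25)=-170≡12 → M
S(18): 17·(18−25)=-119≡11 → L
K(10): 17·(10−25)=-255≡5 → F
U(20): 17·(20−25)=-85≡19 → T

UUMLFT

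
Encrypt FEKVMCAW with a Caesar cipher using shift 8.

F(5): 5+8=13 → N
E(4): 4+8=12 → M
K(10): 10+8=18 → S
V(21): 21+8=29≡3 → D
M(12): 12+8=20 → U
C(2): 2+8=10 → K
A(0): 0+8=8 → I
W(22): 22+8=30≡4 → E

NMSDUKIE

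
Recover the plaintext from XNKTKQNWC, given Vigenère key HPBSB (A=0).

QYJBJJYVK

Repeat the key across the ciphertext: HPBSBHPBS
X(23)−H(7): 16 → Q
N(13)−P(15): -2≡24 → Y
K(10)−B(1): 9 → J
T(19)−S(18): 1 → B
K(10)−B(1): 9 → J
Q(16)−H(7): 9 → J
N(13)−P(15): -2≡24 → Y
W(22)−B(1): 21 → V
C(2)−S(18): -16≡10 → K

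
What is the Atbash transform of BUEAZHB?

YFVZASY

B(1) → Y(24)
U(20) → F(5)
E(4) → V(21)
A(0) → Z(25)
Z(25) → A(0)
H(7) → S(18)
B(1) → Y(24)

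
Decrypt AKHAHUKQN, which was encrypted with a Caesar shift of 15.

A(0): 0−15=-15≡11 → L
K(10): 10−15=-5≡21 → V
H(7): 7−15=-8≡18 → S
A(0): 0−15=-15≡11 → L
H(7): 7−15=-8≡18 → S
U(20): 20−15=5 → F
K(10): 10−15=-5≡21 → V
Q(16): 16−15=1 → B
N(13): 13−15=-2≡24 → Y

LVSLSFVBY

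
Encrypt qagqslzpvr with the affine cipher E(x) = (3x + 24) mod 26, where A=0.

q(16): 3·16+24=72≡20 → u
a(0): 3·0+24=24 → y
g(6): 3·6+24=42≡16 → q
q(16): 3·16+24=72≡20 → u
s(18): 3·18+24=78≡0 → a
l(11): 3·11+24=57≡5 → f
z(25): 3·25+24=99≡21 → v
p(15): 3·15+24=69≡17 → r
v(21): 3·21+24=87≡9 → j
r(17): 3·17+24=75≡23 → x

uyquafvrjx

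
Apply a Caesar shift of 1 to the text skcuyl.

s(18): 18+1=19 → t
k(10): 10+1=11 → l
c(2): 2+1=3 → d
u(20): 20+1=21 → v
y(24): 24+1=25 → z
l(11): 11+1=12 → m

tldvzm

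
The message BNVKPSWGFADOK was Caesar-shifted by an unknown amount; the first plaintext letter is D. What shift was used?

24

From the crib: B(1)−D(3)=-2≡24, so the shift is 24.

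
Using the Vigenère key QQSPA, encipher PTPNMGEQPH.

Repeat the key across the message: QQSPAQQSPA
P(15)+Q(16): 31≡5 → F
T(19)+Q(16): 35≡9 → J
P(15)+S(18): 33≡7 → H
N(13)+P(15): 28≡2 → C
M(12)+A(0): 12 → M
G(6)+Q(16): 22 → W
E(4)+Q(16): 20 → U
Q(16)+S(18): 34≡8 → I
P(15)+P(15): 30≡4 → E
H(7)+A(0): 7 → H

FJHCMWUIEH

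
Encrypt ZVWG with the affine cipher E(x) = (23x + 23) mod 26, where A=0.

AMJF

Z(25): 23·25+23=598≡0 → A
V(21): 23·21+23=506≡12 → M
W(22): 23·22+23=529≡9 → J
G(6): 23·6+23=161≡5 → F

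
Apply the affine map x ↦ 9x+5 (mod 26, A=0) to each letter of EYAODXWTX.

E(4): 9·4+5=41≡15 → P
Y(24): 9·24+5=221≡13 → N
A(0): 9·0+5=5 → F
O(14): 9·14+5=131≡1 → B
D(3): 9·3+5=32≡6 → G
X(23): 9·23+5=212≡4 → E
W(22): 9·22+5=203≡21 → V
T(19): 9·19+5=176≡20 → U
X(23): 9·23+5=212≡4 → E

PNFBGEVUE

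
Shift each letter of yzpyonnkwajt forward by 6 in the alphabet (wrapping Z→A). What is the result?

y(24): 24+6=30≡4 → e
z(25): 25+6=31≡5 → f
p(15): 15+6=21 → v
y(24): 24+6=30≡4 → e
o(14): 14+6=20 → u
n(13): 13+6=19 → t
n(13): 13+6=19 → t
k(10): 10+6=16 → q
w(22): 22+6=28≡2 → c
a(0): 0+6=6 → g
j(9): 9+6=15 → p
t(19): 19+6=25 → z

efveuttqcgpz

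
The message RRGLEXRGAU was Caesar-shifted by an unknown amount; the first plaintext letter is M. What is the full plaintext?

MMBGZSMBVP

From the crib: R(17)−M(12)=5, so the shift is 5.
Subtract 5 from each ciphertext letter:
R(17): 17−5=12 → M
R(17): 17−5=12 → M
G(6): 6−5=1 → B
L(11): 11−5=6 → G
E(4): 4−5=-1≡25 → Z
X(23): 23−5=18 → S
R(17): 17−5=12 → M
G(6): 6−5=1 → B
A(0): 0−5=-5≡21 → V
U(20): 20−5=15 → P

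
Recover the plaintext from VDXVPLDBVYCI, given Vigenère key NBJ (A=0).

ICOIOCQAMLBZ

Repeat the key across the ciphertext: NBJNBJNBJNBJ
V(21)−N(13): 8 → I
D(3)−B(1): 2 → C
X(23)−J(9): 14 → O
V(21)−N(13): 8 → I
P(15)−B(1): 14 → O
L(11)−J(9): 2 → C
D(3)−N(13): -10≡16 → Q
B(1)−B(1): 0 → A
V(21)−J(9): 12 → M
Y(24)−N(13): 11 → L
C(2)−B(1): 1 → B
I(8)−J(9): -1≡25 → Z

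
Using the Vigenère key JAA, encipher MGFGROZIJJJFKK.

VGFPROIIJSJFTK

Repeat the key across the message: JAAJAAJAAJAAJA
M(12)+J(9): 21 → V
G(6)+A(0): 6 → G
F(5)+A(0): 5 → F
G(6)+J(9): 15 → P
R(17)+A(0): 17 → R
O(14)+A(0): 14 → O
Z(25)+J(9): 34≡8 → I
I(8)+A(0): 8 → I
J(9)+A(0): 9 → J
J(9)+J(9): 18 → S
J(9)+A(0): 9 → J
F(5)+A(0): 5 → F
K(10)+J(9): 19 → T
K(10)+A(0): 10 → K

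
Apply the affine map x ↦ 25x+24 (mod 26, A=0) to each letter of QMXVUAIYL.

Q(16): 25·16+24=424≡8 → I
M(12): 25·12+24=324≡12 → M
X(23): 25·23+24=599≡1 → B
V(21): 25·21+24=549≡3 → D
U(20): 25·20+24=524≡4 → E
A(0): 25·0+24=24 → Y
I(8): 25·8+24=224≡16 → Q
Y(24): 25·24+24=624≡0 → A
L(11): 25·11+24=299≡13 → N

IMBDEYQAN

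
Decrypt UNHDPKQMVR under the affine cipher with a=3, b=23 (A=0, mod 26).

The inverse of 3 mod 26 is 9, since 3·9=27≡1. Apply D(y)=9·(y−23) mod 26:
U(20): 9·(20−23)=-27≡25 → Z
N(13): 9·(13−23)=-90≡14 → O
H(7): 9·(7−23)=-144≡12 → M
D(3): 9·(3−23)=-180≡2 → C
P(15): 9·(15−23)=-72≡6 → G
K(10): 9·(10−23)=-117≡13 → N
Q(16): 9·(16−23)=-63≡15 → P
M(12): 9·(12−23)=-99≡5 → F
V(21): 9·(21−23)=-18≡8 → I
R(17): 9·(17−23)=-54≡24 → Y

ZOMCGNPFIY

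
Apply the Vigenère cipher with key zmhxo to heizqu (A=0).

Repeat the key across the message: zmhxoz
h(7)+z(25): 32≡6 → g
e(4)+m(12): 16 → q
i(8)+h(7): 15 → p
z(25)+x(23): 48≡22 → w
q(16)+o(14): 30≡4 → e
u(20)+z(25): 45≡19 → t

gqpwet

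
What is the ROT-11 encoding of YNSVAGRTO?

JYDGLRCEZ

Y(24): 24+11=35≡9 → J
N(13): 13+11=24 → Y
S(18): 18+11=29≡3 → D
V(21): 21+11=32≡6 → G
A(0): 0+11=11 → L
G(6): 6+11=17 → R
R(17): 17+11=28≡2 → C
T(19): 19+11=30≡4 → E
O(14): 14+11=25 → Z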